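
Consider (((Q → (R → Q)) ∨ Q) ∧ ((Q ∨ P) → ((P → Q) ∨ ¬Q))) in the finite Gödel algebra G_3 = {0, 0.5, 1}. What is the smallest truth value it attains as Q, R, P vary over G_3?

0.50

The minimum is attained at Q = 0.5, R = 0, P = 1:
  (R → Q): 0 ≤ 0.5, so result = 1
  (Q → (R → Q)): 0.5 ≤ 1, so result = 1
  ((Q → (R → Q)) ∨ Q) = max(1, 0.5) = 1
  (Q ∨ P) = max(0.5, 1) = 1
  (P → Q): 1 > 0.5, so result = 0.5
  ¬Q: Gödel ¬ of 0.5 = 0 (operand ≠ 0)
  ((P → Q) ∨ ¬Q) = max(0.5, 0) = 0.5
  ((Q ∨ P) → ((P → Q) ∨ ¬Q)): 1 > 0.5, so result = 0.5
  (((Q → (R → Q)) ∨ Q) ∧ ((Q ∨ P) → ((P → Q) ∨ ¬Q))) = min(1, 0.5) = 0.5
Checking all 27 assignments confirms none give a value below 0.50.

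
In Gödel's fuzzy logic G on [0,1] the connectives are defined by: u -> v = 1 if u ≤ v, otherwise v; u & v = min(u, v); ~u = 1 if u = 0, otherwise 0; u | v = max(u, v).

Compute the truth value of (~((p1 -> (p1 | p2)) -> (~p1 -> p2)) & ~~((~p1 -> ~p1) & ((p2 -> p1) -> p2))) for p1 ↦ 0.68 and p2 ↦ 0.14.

0.00

(p1 | p2) = max(0.68, 0.14) = 0.68
(p1 -> (p1 | p2)): 0.68 ≤ 0.68, so result = 1
~p1: Gödel ¬ of 0.68 = 0 (operand ≠ 0)
(~p1 -> p2): 0 ≤ 0.14, so result = 1
((p1 -> (p1 | p2)) -> (~p1 -> p2)): 1 ≤ 1, so result = 1
~((p1 -> (p1 | p2)) -> (~p1 -> p2)): Gödel ¬ of 1 = 0 (operand ≠ 0)
~p1: Gödel ¬ of 0.68 = 0 (operand ≠ 0)
~p1: Gödel ¬ of 0.68 = 0 (operand ≠ 0)
(~p1 -> ~p1): 0 ≤ 0, so result = 1
(p2 -> p1): 0.14 ≤ 0.68, so result = 1
((p2 -> p1) -> p2): 1 > 0.14, so result = 0.14
((~p1 -> ~p1) & ((p2 -> p1) -> p2)) = min(1, 0.14) = 0.14
~((~p1 -> ~p1) & ((p2 -> p1) -> p2)): Gödel ¬ of 0.14 = 0 (operand ≠ 0)
~~((~p1 -> ~p1) & ((p2 -> p1) -> p2)): Gödel ¬ of 0 = 1 (operand is 0)
(~((p1 -> (p1 | p2)) -> (~p1 -> p2)) & ~~((~p1 -> ~p1) & ((p2 -> p1) -> p2))) = min(0, 1) = 0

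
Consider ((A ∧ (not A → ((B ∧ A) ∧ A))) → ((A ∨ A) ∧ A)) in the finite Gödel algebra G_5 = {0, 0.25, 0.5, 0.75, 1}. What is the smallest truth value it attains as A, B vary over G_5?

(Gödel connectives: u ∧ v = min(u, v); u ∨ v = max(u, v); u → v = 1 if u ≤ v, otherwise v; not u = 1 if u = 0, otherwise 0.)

Every assignment gives 1. For instance at A = 0, B = 0:
  not A: Gödel ¬ of 0 = 1 (operand is 0)
  (B ∧ A) = min(0, 0) = 0
  ((B ∧ A) ∧ A) = min(0, 0) = 0
  (not A → ((B ∧ A) ∧ A)): 1 > 0, so result = 0
  (A ∧ (not A → ((B ∧ A) ∧ A))) = min(0, 0) = 0
  (A ∨ A) = max(0, 0) = 0
  ((A ∨ A) ∧ A) = min(0, 0) = 0
  ((A ∧ (not A → ((B ∧ A) ∧ A))) → ((A ∨ A) ∧ A)): 0 ≤ 0, so result = 1
All 25 assignments give value 1 — the formula is a G_5-tautology.

1.00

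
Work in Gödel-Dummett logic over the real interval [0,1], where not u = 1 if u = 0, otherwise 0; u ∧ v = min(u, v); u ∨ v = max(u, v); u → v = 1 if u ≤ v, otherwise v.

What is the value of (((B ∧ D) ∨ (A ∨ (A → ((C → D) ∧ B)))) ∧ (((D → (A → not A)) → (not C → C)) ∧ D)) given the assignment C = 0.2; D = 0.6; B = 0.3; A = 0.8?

(B ∧ D) = min(0.3, 0.6) = 0.3
(C → D): 0.2 ≤ 0.6, so result = 1
((C → D) ∧ B) = min(1, 0.3) = 0.3
(A → ((C → D) ∧ B)): 0.8 > 0.3, so result = 0.3
(A ∨ (A → ((C → D) ∧ B))) = max(0.8, 0.3) = 0.8
((B ∧ D) ∨ (A ∨ (A → ((C → D) ∧ B)))) = max(0.3, 0.8) = 0.8
not A: Gödel ¬ of 0.8 = 0 (operand ≠ 0)
(A → not A): 0.8 > 0, so result = 0
(D → (A → not A)): 0.6 > 0, so result = 0
not C: Gödel ¬ of 0.2 = 0 (operand ≠ 0)
(not C → C): 0 ≤ 0.2, so result = 1
((D → (A → not A)) → (not C → C)): 0 ≤ 1, so result = 1
(((D → (A → not A)) → (not C → C)) ∧ D) = min(1, 0.6) = 0.6
(((B ∧ D) ∨ (A ∨ (A → ((C → D) ∧ B)))) ∧ (((D → (A → not A)) → (not C → C)) ∧ D)) = min(0.8, 0.6) = 0.6

0.60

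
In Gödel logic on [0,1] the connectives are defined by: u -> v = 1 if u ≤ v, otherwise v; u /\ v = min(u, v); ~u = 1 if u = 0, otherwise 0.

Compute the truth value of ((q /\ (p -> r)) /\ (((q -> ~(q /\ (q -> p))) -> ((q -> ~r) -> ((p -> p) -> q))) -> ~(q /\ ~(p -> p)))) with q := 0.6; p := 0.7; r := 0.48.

0.48

(p -> r): 0.7 > 0.48, so result = 0.48
(q /\ (p -> r)) = min(0.6, 0.48) = 0.48
(q -> p): 0.6 ≤ 0.7, so result = 1
(q /\ (q -> p)) = min(0.6, 1) = 0.6
~(q /\ (q -> p)): Gödel ¬ of 0.6 = 0 (operand ≠ 0)
(q -> ~(q /\ (q -> p))): 0.6 > 0, so result = 0
~r: Gödel ¬ of 0.48 = 0 (operand ≠ 0)
(q -> ~r): 0.6 > 0, so result = 0
(p -> p): 0.7 ≤ 0.7, so result = 1
((p -> p) -> q): 1 > 0.6, so result = 0.6
((q -> ~r) -> ((p -> p) -> q)): 0 ≤ 0.6, so result = 1
((q -> ~(q /\ (q -> p))) -> ((q -> ~r) -> ((p -> p) -> q))): 0 ≤ 1, so result = 1
(p -> p): 0.7 ≤ 0.7, so result = 1
~(p -> p): Gödel ¬ of 1 = 0 (operand ≠ 0)
(q /\ ~(p -> p)) = min(0.6, 0) = 0
~(q /\ ~(p -> p)): Gödel ¬ of 0 = 1 (operand is 0)
(((q -> ~(q /\ (q -> p))) -> ((q -> ~r) -> ((p -> p) -> q))) -> ~(q /\ ~(p -> p))): 1 ≤ 1, so result = 1
((q /\ (p -> r)) /\ (((q -> ~(q /\ (q -> p))) -> ((q -> ~r) -> ((p -> p) -> q))) -> ~(q /\ ~(p -> p)))) = min(0.48, 1) = 0.48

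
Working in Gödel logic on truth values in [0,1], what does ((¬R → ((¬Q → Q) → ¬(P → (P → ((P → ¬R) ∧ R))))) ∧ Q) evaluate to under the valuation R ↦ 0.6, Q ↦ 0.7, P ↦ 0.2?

0.70

¬R: Gödel ¬ of 0.6 = 0 (operand ≠ 0)
¬Q: Gödel ¬ of 0.7 = 0 (operand ≠ 0)
(¬Q → Q): 0 ≤ 0.7, so result = 1
¬R: Gödel ¬ of 0.6 = 0 (operand ≠ 0)
(P → ¬R): 0.2 > 0, so result = 0
((P → ¬R) ∧ R) = min(0, 0.6) = 0
(P → ((P → ¬R) ∧ R)): 0.2 > 0, so result = 0
(P → (P → ((P → ¬R) ∧ R))): 0.2 > 0, so result = 0
¬(P → (P → ((P → ¬R) ∧ R))): Gödel ¬ of 0 = 1 (operand is 0)
((¬Q → Q) → ¬(P → (P → ((P → ¬R) ∧ R)))): 1 ≤ 1, so result = 1
(¬R → ((¬Q → Q) → ¬(P → (P → ((P → ¬R) ∧ R))))): 0 ≤ 1, so result = 1
((¬R → ((¬Q → Q) → ¬(P → (P → ((P → ¬R) ∧ R))))) ∧ Q) = min(1, 0.7) = 0.7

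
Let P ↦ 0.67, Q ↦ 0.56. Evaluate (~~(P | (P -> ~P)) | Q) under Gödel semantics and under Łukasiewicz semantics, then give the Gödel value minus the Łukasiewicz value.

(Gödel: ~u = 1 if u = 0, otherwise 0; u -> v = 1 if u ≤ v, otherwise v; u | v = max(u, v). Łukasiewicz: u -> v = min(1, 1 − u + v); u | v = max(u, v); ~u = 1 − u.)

Gödel evaluation:
  ~P: Gödel ¬ of 0.67 = 0 (operand ≠ 0)
  (P -> ~P): 0.67 > 0, so result = 0
  (P | (P -> ~P)) = max(0.67, 0) = 0.67
  ~(P | (P -> ~P)): Gödel ¬ of 0.67 = 0 (operand ≠ 0)
  ~~(P | (P -> ~P)): Gödel ¬ of 0 = 1 (operand is 0)
  (~~(P | (P -> ~P)) | Q) = max(1, 0.56) = 1
  Gödel value = 1
Łukasiewicz evaluation:
  ~P: Łukasiewicz ¬ gives 1 − 0.67 = 0.33
  (P -> ~P): min(1, 1 − 0.67 + 0.33) = 0.66
  (P | (P -> ~P)) = max(0.67, 0.66) = 0.67
  ~(P | (P -> ~P)): Łukasiewicz ¬ gives 1 − 0.67 = 0.33
  ~~(P | (P -> ~P)): Łukasiewicz ¬ gives 1 − 0.33 = 0.67
  (~~(P | (P -> ~P)) | Q) = max(0.67, 0.56) = 0.67
  Łukasiewicz value = 0.67
Difference: 1 − 0.67 = 0.33

0.33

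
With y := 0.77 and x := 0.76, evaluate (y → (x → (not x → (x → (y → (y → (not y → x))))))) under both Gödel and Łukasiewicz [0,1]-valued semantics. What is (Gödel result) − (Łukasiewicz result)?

0.00

Gödel evaluation:
  not x: Gödel ¬ of 0.76 = 0 (operand ≠ 0)
  not y: Gödel ¬ of 0.77 = 0 (operand ≠ 0)
  (not y → x): 0 ≤ 0.76, so result = 1
  (y → (not y → x)): 0.77 ≤ 1, so result = 1
  (y → (y → (not y → x))): 0.77 ≤ 1, so result = 1
  (x → (y → (y → (not y → x)))): 0.76 ≤ 1, so result = 1
  (not x → (x → (y → (y → (not y → x))))): 0 ≤ 1, so result = 1
  (x → (not x → (x → (y → (y → (not y → x)))))): 0.76 ≤ 1, so result = 1
  (y → (x → (not x → (x → (y → (y → (not y → x))))))): 0.77 ≤ 1, so result = 1
  Gödel value = 1
Łukasiewicz evaluation:
  not x: Łukasiewicz ¬ gives 1 − 0.76 = 0.24
  not y: Łukasiewicz ¬ gives 1 − 0.77 = 0.23
  (not y → x): min(1, 1 − 0.23 + 0.76) = 1
  (y → (not y → x)): min(1, 1 − 0.77 + 1) = 1
  (y → (y → (not y → x))): min(1, 1 − 0.77 + 1) = 1
  (x → (y → (y → (not y → x)))): min(1, 1 − 0.76 + 1) = 1
  (not x → (x → (y → (y → (not y → x))))): min(1, 1 − 0.24 + 1) = 1
  (x → (not x → (x → (y → (y → (not y → x)))))): min(1, 1 − 0.76 + 1) = 1
  (y → (x → (not x → (x → (y → (y → (not y → x))))))): min(1, 1 − 0.77 + 1) = 1
  Łukasiewicz value = 1
Difference: 1 − 1 = 0.00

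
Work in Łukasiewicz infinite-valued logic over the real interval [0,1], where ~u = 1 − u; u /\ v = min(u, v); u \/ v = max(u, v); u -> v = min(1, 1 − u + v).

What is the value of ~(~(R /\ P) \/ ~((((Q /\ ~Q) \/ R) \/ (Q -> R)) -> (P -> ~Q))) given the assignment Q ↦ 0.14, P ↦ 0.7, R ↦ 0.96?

0.70

(R /\ P) = min(0.96, 0.7) = 0.7
~(R /\ P): Łukasiewicz ¬ gives 1 − 0.7 = 0.3
~Q: Łukasiewicz ¬ gives 1 − 0.14 = 0.86
(Q /\ ~Q) = min(0.14, 0.86) = 0.14
((Q /\ ~Q) \/ R) = max(0.14, 0.96) = 0.96
(Q -> R): min(1, 1 − 0.14 + 0.96) = 1
(((Q /\ ~Q) \/ R) \/ (Q -> R)) = max(0.96, 1) = 1
~Q: Łukasiewicz ¬ gives 1 − 0.14 = 0.86
(P -> ~Q): min(1, 1 − 0.7 + 0.86) = 1
((((Q /\ ~Q) \/ R) \/ (Q -> R)) -> (P -> ~Q)): min(1, 1 − 1 + 1) = 1
~((((Q /\ ~Q) \/ R) \/ (Q -> R)) -> (P -> ~Q)): Łukasiewicz ¬ gives 1 − 1 = 0
(~(R /\ P) \/ ~((((Q /\ ~Q) \/ R) \/ (Q -> R)) -> (P -> ~Q))) = max(0.3, 0) = 0.3
~(~(R /\ P) \/ ~((((Q /\ ~Q) \/ R) \/ (Q -> R)) -> (P -> ~Q))): Łukasiewicz ¬ gives 1 − 0.3 = 0.7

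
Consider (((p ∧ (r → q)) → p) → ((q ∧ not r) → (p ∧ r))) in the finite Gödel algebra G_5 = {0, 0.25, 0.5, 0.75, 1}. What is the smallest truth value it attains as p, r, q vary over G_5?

The minimum is attained at p = 0, r = 0, q = 0.25:
  (r → q): 0 ≤ 0.25, so result = 1
  (p ∧ (r → q)) = min(0, 1) = 0
  ((p ∧ (r → q)) → p): 0 ≤ 0, so result = 1
  not r: Gödel ¬ of 0 = 1 (operand is 0)
  (q ∧ not r) = min(0.25, 1) = 0.25
  (p ∧ r) = min(0, 0) = 0
  ((q ∧ not r) → (p ∧ r)): 0.25 > 0, so result = 0
  (((p ∧ (r → q)) → p) → ((q ∧ not r) → (p ∧ r))): 1 > 0, so result = 0
Checking all 125 assignments confirms none give a value below 0.00.

0.00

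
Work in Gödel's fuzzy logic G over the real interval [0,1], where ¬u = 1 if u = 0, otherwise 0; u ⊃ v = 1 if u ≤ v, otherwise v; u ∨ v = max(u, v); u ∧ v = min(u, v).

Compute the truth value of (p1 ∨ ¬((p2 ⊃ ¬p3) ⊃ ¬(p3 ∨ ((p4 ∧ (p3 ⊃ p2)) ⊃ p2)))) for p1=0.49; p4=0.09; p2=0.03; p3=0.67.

0.49

¬p3: Gödel ¬ of 0.67 = 0 (operand ≠ 0)
(p2 ⊃ ¬p3): 0.03 > 0, so result = 0
(p3 ⊃ p2): 0.67 > 0.03, so result = 0.03
(p4 ∧ (p3 ⊃ p2)) = min(0.09, 0.03) = 0.03
((p4 ∧ (p3 ⊃ p2)) ⊃ p2): 0.03 ≤ 0.03, so result = 1
(p3 ∨ ((p4 ∧ (p3 ⊃ p2)) ⊃ p2)) = max(0.67, 1) = 1
¬(p3 ∨ ((p4 ∧ (p3 ⊃ p2)) ⊃ p2)): Gödel ¬ of 1 = 0 (operand ≠ 0)
((p2 ⊃ ¬p3) ⊃ ¬(p3 ∨ ((p4 ∧ (p3 ⊃ p2)) ⊃ p2))): 0 ≤ 0, so result = 1
¬((p2 ⊃ ¬p3) ⊃ ¬(p3 ∨ ((p4 ∧ (p3 ⊃ p2)) ⊃ p2))): Gödel ¬ of 1 = 0 (operand ≠ 0)
(p1 ∨ ¬((p2 ⊃ ¬p3) ⊃ ¬(p3 ∨ ((p4 ∧ (p3 ⊃ p2)) ⊃ p2)))) = max(0.49, 0) = 0.49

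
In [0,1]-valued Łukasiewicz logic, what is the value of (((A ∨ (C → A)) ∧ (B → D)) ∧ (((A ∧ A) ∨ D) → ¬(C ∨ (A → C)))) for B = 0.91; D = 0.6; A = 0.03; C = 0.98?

(C → A): min(1, 1 − 0.98 + 0.03) = 0.05
(A ∨ (C → A)) = max(0.03, 0.05) = 0.05
(B → D): min(1, 1 − 0.91 + 0.6) = 0.69
((A ∨ (C → A)) ∧ (B → D)) = min(0.05, 0.69) = 0.05
(A ∧ A) = min(0.03, 0.03) = 0.03
((A ∧ A) ∨ D) = max(0.03, 0.6) = 0.6
(A → C): min(1, 1 − 0.03 + 0.98) = 1
(C ∨ (A → C)) = max(0.98, 1) = 1
¬(C ∨ (A → C)): Łukasiewicz ¬ gives 1 − 1 = 0
(((A ∧ A) ∨ D) → ¬(C ∨ (A → C))): min(1, 1 − 0.6 + 0) = 0.4
(((A ∨ (C → A)) ∧ (B → D)) ∧ (((A ∧ A) ∨ D) → ¬(C ∨ (A → C)))) = min(0.05, 0.4) = 0.05

0.05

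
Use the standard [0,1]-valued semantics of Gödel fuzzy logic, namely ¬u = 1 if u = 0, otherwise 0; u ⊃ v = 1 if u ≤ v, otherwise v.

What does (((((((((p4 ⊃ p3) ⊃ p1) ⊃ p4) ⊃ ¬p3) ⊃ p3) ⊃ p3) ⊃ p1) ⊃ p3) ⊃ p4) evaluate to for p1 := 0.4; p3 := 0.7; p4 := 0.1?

(p4 ⊃ p3): 0.1 ≤ 0.7, so result = 1
((p4 ⊃ p3) ⊃ p1): 1 > 0.4, so result = 0.4
(((p4 ⊃ p3) ⊃ p1) ⊃ p4): 0.4 > 0.1, so result = 0.1
¬p3: Gödel ¬ of 0.7 = 0 (operand ≠ 0)
((((p4 ⊃ p3) ⊃ p1) ⊃ p4) ⊃ ¬p3): 0.1 > 0, so result = 0
(((((p4 ⊃ p3) ⊃ p1) ⊃ p4) ⊃ ¬p3) ⊃ p3): 0 ≤ 0.7, so result = 1
((((((p4 ⊃ p3) ⊃ p1) ⊃ p4) ⊃ ¬p3) ⊃ p3) ⊃ p3): 1 > 0.7, so result = 0.7
(((((((p4 ⊃ p3) ⊃ p1) ⊃ p4) ⊃ ¬p3) ⊃ p3) ⊃ p3) ⊃ p1): 0.7 > 0.4, so result = 0.4
((((((((p4 ⊃ p3) ⊃ p1) ⊃ p4) ⊃ ¬p3) ⊃ p3) ⊃ p3) ⊃ p1) ⊃ p3): 0.4 ≤ 0.7, so result = 1
(((((((((p4 ⊃ p3) ⊃ p1) ⊃ p4) ⊃ ¬p3) ⊃ p3) ⊃ p3) ⊃ p1) ⊃ p3) ⊃ p4): 1 > 0.1, so result = 0.1

0.10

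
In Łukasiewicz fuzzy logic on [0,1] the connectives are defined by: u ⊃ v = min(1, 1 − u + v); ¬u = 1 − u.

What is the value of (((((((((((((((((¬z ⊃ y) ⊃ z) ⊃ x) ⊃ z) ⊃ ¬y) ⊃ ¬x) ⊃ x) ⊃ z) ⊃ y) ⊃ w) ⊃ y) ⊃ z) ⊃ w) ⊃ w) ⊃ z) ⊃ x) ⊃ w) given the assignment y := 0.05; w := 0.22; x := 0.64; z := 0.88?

¬z: Łukasiewicz ¬ gives 1 − 0.88 = 0.12
(¬z ⊃ y): min(1, 1 − 0.12 + 0.05) = 0.93
((¬z ⊃ y) ⊃ z): min(1, 1 − 0.93 + 0.88) = 0.95
(((¬z ⊃ y) ⊃ z) ⊃ x): min(1, 1 − 0.95 + 0.64) = 0.69
((((¬z ⊃ y) ⊃ z) ⊃ x) ⊃ z): min(1, 1 − 0.69 + 0.88) = 1
¬y: Łukasiewicz ¬ gives 1 − 0.05 = 0.95
(((((¬z ⊃ y) ⊃ z) ⊃ x) ⊃ z) ⊃ ¬y): min(1, 1 − 1 + 0.95) = 0.95
¬x: Łukasiewicz ¬ gives 1 − 0.64 = 0.36
((((((¬z ⊃ y) ⊃ z) ⊃ x) ⊃ z) ⊃ ¬y) ⊃ ¬x): min(1, 1 − 0.95 + 0.36) = 0.41
(((((((¬z ⊃ y) ⊃ z) ⊃ x) ⊃ z) ⊃ ¬y) ⊃ ¬x) ⊃ x): min(1, 1 − 0.41 + 0.64) = 1
((((((((¬z ⊃ y) ⊃ z) ⊃ x) ⊃ z) ⊃ ¬y) ⊃ ¬x) ⊃ x) ⊃ z): min(1, 1 − 1 + 0.88) = 0.88
(((((((((¬z ⊃ y) ⊃ z) ⊃ x) ⊃ z) ⊃ ¬y) ⊃ ¬x) ⊃ x) ⊃ z) ⊃ y): min(1, 1 − 0.88 + 0.05) = 0.17
((((((((((¬z ⊃ y) ⊃ z) ⊃ x) ⊃ z) ⊃ ¬y) ⊃ ¬x) ⊃ x) ⊃ z) ⊃ y) ⊃ w): min(1, 1 − 0.17 + 0.22) = 1
(((((((((((¬z ⊃ y) ⊃ z) ⊃ x) ⊃ z) ⊃ ¬y) ⊃ ¬x) ⊃ x) ⊃ z) ⊃ y) ⊃ w) ⊃ y): min(1, 1 − 1 + 0.05) = 0.05
((((((((((((¬z ⊃ y) ⊃ z) ⊃ x) ⊃ z) ⊃ ¬y) ⊃ ¬x) ⊃ x) ⊃ z) ⊃ y) ⊃ w) ⊃ y) ⊃ z): min(1, 1 − 0.05 + 0.88) = 1
(((((((((((((¬z ⊃ y) ⊃ z) ⊃ x) ⊃ z) ⊃ ¬y) ⊃ ¬x) ⊃ x) ⊃ z) ⊃ y) ⊃ w) ⊃ y) ⊃ z) ⊃ w): min(1, 1 − 1 + 0.22) = 0.22
((((((((((((((¬z ⊃ y) ⊃ z) ⊃ x) ⊃ z) ⊃ ¬y) ⊃ ¬x) ⊃ x) ⊃ z) ⊃ y) ⊃ w) ⊃ y) ⊃ z) ⊃ w) ⊃ w): min(1, 1 − 0.22 + 0.22) = 1
(((((((((((((((¬z ⊃ y) ⊃ z) ⊃ x) ⊃ z) ⊃ ¬y) ⊃ ¬x) ⊃ x) ⊃ z) ⊃ y) ⊃ w) ⊃ y) ⊃ z) ⊃ w) ⊃ w) ⊃ z): min(1, 1 − 1 + 0.88) = 0.88
((((((((((((((((¬z ⊃ y) ⊃ z) ⊃ x) ⊃ z) ⊃ ¬y) ⊃ ¬x) ⊃ x) ⊃ z) ⊃ y) ⊃ w) ⊃ y) ⊃ z) ⊃ w) ⊃ w) ⊃ z) ⊃ x): min(1, 1 − 0.88 + 0.64) = 0.76
(((((((((((((((((¬z ⊃ y) ⊃ z) ⊃ x) ⊃ z) ⊃ ¬y) ⊃ ¬x) ⊃ x) ⊃ z) ⊃ y) ⊃ w) ⊃ y) ⊃ z) ⊃ w) ⊃ w) ⊃ z) ⊃ x) ⊃ w): min(1, 1 − 0.76 + 0.22) = 0.46

0.46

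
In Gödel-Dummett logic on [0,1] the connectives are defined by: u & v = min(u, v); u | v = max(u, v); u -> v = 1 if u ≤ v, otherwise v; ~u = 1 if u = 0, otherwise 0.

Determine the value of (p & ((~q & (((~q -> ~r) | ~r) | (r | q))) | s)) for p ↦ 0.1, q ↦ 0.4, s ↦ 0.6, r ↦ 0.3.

0.10

~q: Gödel ¬ of 0.4 = 0 (operand ≠ 0)
~q: Gödel ¬ of 0.4 = 0 (operand ≠ 0)
~r: Gödel ¬ of 0.3 = 0 (operand ≠ 0)
(~q -> ~r): 0 ≤ 0, so result = 1
~r: Gödel ¬ of 0.3 = 0 (operand ≠ 0)
((~q -> ~r) | ~r) = max(1, 0) = 1
(r | q) = max(0.3, 0.4) = 0.4
(((~q -> ~r) | ~r) | (r | q)) = max(1, 0.4) = 1
(~q & (((~q -> ~r) | ~r) | (r | q))) = min(0, 1) = 0
((~q & (((~q -> ~r) | ~r) | (r | q))) | s) = max(0, 0.6) = 0.6
(p & ((~q & (((~q -> ~r) | ~r) | (r | q))) | s)) = min(0.1, 0.6) = 0.1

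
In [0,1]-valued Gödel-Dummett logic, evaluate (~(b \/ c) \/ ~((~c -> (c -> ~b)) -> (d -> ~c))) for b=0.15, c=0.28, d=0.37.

(b \/ c) = max(0.15, 0.28) = 0.28
~(b \/ c): Gödel ¬ of 0.28 = 0 (operand ≠ 0)
~c: Gödel ¬ of 0.28 = 0 (operand ≠ 0)
~b: Gödel ¬ of 0.15 = 0 (operand ≠ 0)
(c -> ~b): 0.28 > 0, so result = 0
(~c -> (c -> ~b)): 0 ≤ 0, so result = 1
~c: Gödel ¬ of 0.28 = 0 (operand ≠ 0)
(d -> ~c): 0.37 > 0, so result = 0
((~c -> (c -> ~b)) -> (d -> ~c)): 1 > 0, so result = 0
~((~c -> (c -> ~b)) -> (d -> ~c)): Gödel ¬ of 0 = 1 (operand is 0)
(~(b \/ c) \/ ~((~c -> (c -> ~b)) -> (d -> ~c))) = max(0, 1) = 1

1.00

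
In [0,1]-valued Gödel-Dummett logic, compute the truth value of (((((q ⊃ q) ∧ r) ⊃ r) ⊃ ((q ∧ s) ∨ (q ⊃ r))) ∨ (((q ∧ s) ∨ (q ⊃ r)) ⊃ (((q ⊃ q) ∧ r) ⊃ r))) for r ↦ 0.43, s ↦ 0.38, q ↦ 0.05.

(q ⊃ q): 0.05 ≤ 0.05, so result = 1
((q ⊃ q) ∧ r) = min(1, 0.43) = 0.43
(((q ⊃ q) ∧ r) ⊃ r): 0.43 ≤ 0.43, so result = 1
(q ∧ s) = min(0.05, 0.38) = 0.05
(q ⊃ r): 0.05 ≤ 0.43, so result = 1
((q ∧ s) ∨ (q ⊃ r)) = max(0.05, 1) = 1
((((q ⊃ q) ∧ r) ⊃ r) ⊃ ((q ∧ s) ∨ (q ⊃ r))): 1 ≤ 1, so result = 1
(q ∧ s) = min(0.05, 0.38) = 0.05
(q ⊃ r): 0.05 ≤ 0.43, so result = 1
((q ∧ s) ∨ (q ⊃ r)) = max(0.05, 1) = 1
(q ⊃ q): 0.05 ≤ 0.05, so result = 1
((q ⊃ q) ∧ r) = min(1, 0.43) = 0.43
(((q ⊃ q) ∧ r) ⊃ r): 0.43 ≤ 0.43, so result = 1
(((q ∧ s) ∨ (q ⊃ r)) ⊃ (((q ⊃ q) ∧ r) ⊃ r)): 1 ≤ 1, so result = 1
(((((q ⊃ q) ∧ r) ⊃ r) ⊃ ((q ∧ s) ∨ (q ⊃ r))) ∨ (((q ∧ s) ∨ (q ⊃ r)) ⊃ (((q ⊃ q) ∧ r) ⊃ r))) = max(1, 1) = 1

1.00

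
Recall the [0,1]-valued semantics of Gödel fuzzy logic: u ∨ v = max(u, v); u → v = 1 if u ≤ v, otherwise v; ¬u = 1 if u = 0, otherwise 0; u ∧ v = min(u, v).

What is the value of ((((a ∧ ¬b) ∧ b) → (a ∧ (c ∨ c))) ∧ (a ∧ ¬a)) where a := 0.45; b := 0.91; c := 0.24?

0.00

¬b: Gödel ¬ of 0.91 = 0 (operand ≠ 0)
(a ∧ ¬b) = min(0.45, 0) = 0
((a ∧ ¬b) ∧ b) = min(0, 0.91) = 0
(c ∨ c) = max(0.24, 0.24) = 0.24
(a ∧ (c ∨ c)) = min(0.45, 0.24) = 0.24
(((a ∧ ¬b) ∧ b) → (a ∧ (c ∨ c))): 0 ≤ 0.24, so result = 1
¬a: Gödel ¬ of 0.45 = 0 (operand ≠ 0)
(a ∧ ¬a) = min(0.45, 0) = 0
((((a ∧ ¬b) ∧ b) → (a ∧ (c ∨ c))) ∧ (a ∧ ¬a)) = min(1, 0) = 0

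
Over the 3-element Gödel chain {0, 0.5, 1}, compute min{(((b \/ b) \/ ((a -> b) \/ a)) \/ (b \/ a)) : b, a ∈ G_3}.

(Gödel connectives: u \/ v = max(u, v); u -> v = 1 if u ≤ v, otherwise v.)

0.50

The minimum is attained at b = 0, a = 0.5:
  (b \/ b) = max(0, 0) = 0
  (a -> b): 0.5 > 0, so result = 0
  ((a -> b) \/ a) = max(0, 0.5) = 0.5
  ((b \/ b) \/ ((a -> b) \/ a)) = max(0, 0.5) = 0.5
  (b \/ a) = max(0, 0.5) = 0.5
  (((b \/ b) \/ ((a -> b) \/ a)) \/ (b \/ a)) = max(0.5, 0.5) = 0.5
Checking all 9 assignments confirms none give a value below 0.50.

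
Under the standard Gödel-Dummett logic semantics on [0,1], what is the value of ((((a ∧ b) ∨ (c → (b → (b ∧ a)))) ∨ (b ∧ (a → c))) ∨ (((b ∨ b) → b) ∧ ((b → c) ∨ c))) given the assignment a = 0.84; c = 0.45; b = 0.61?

(a ∧ b) = min(0.84, 0.61) = 0.61
(b ∧ a) = min(0.61, 0.84) = 0.61
(b → (b ∧ a)): 0.61 ≤ 0.61, so result = 1
(c → (b → (b ∧ a))): 0.45 ≤ 1, so result = 1
((a ∧ b) ∨ (c → (b → (b ∧ a)))) = max(0.61, 1) = 1
(a → c): 0.84 > 0.45, so result = 0.45
(b ∧ (a → c)) = min(0.61, 0.45) = 0.45
(((a ∧ b) ∨ (c → (b → (b ∧ a)))) ∨ (b ∧ (a → c))) = max(1, 0.45) = 1
(b ∨ b) = max(0.61, 0.61) = 0.61
((b ∨ b) → b): 0.61 ≤ 0.61, so result = 1
(b → c): 0.61 > 0.45, so result = 0.45
((b → c) ∨ c) = max(0.45, 0.45) = 0.45
(((b ∨ b) → b) ∧ ((b → c) ∨ c)) = min(1, 0.45) = 0.45
((((a ∧ b) ∨ (c → (b → (b ∧ a)))) ∨ (b ∧ (a → c))) ∨ (((b ∨ b) → b) ∧ ((b → c) ∨ c))) = max(1, 0.45) = 1

1.00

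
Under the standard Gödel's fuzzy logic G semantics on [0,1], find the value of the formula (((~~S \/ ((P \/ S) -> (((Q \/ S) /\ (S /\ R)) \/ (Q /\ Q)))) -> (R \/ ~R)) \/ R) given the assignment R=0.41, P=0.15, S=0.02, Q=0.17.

0.41

~S: Gödel ¬ of 0.02 = 0 (operand ≠ 0)
~~S: Gödel ¬ of 0 = 1 (operand is 0)
(P \/ S) = max(0.15, 0.02) = 0.15
(Q \/ S) = max(0.17, 0.02) = 0.17
(S /\ R) = min(0.02, 0.41) = 0.02
((Q \/ S) /\ (S /\ R)) = min(0.17, 0.02) = 0.02
(Q /\ Q) = min(0.17, 0.17) = 0.17
(((Q \/ S) /\ (S /\ R)) \/ (Q /\ Q)) = max(0.02, 0.17) = 0.17
((P \/ S) -> (((Q \/ S) /\ (S /\ R)) \/ (Q /\ Q))): 0.15 ≤ 0.17, so result = 1
(~~S \/ ((P \/ S) -> (((Q \/ S) /\ (S /\ R)) \/ (Q /\ Q)))) = max(1, 1) = 1
~R: Gödel ¬ of 0.41 = 0 (operand ≠ 0)
(R \/ ~R) = max(0.41, 0) = 0.41
((~~S \/ ((P \/ S) -> (((Q \/ S) /\ (S /\ R)) \/ (Q /\ Q)))) -> (R \/ ~R)): 1 > 0.41, so result = 0.41
(((~~S \/ ((P \/ S) -> (((Q \/ S) /\ (S /\ R)) \/ (Q /\ Q)))) -> (R \/ ~R)) \/ R) = max(0.41, 0.41) = 0.41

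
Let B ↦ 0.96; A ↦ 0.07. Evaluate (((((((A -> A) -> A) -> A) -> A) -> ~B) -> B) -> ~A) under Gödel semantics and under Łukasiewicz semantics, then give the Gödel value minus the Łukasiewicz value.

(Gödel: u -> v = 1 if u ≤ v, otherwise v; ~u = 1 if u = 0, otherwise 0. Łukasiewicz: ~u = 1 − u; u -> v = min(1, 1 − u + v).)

Gödel evaluation:
  (A -> A): 0.07 ≤ 0.07, so result = 1
  ((A -> A) -> A): 1 > 0.07, so result = 0.07
  (((A -> A) -> A) -> A): 0.07 ≤ 0.07, so result = 1
  ((((A -> A) -> A) -> A) -> A): 1 > 0.07, so result = 0.07
  ~B: Gödel ¬ of 0.96 = 0 (operand ≠ 0)
  (((((A -> A) -> A) -> A) -> A) -> ~B): 0.07 > 0, so result = 0
  ((((((A -> A) -> A) -> A) -> A) -> ~B) -> B): 0 ≤ 0.96, so result = 1
  ~A: Gödel ¬ of 0.07 = 0 (operand ≠ 0)
  (((((((A -> A) -> A) -> A) -> A) -> ~B) -> B) -> ~A): 1 > 0, so result = 0
  Gödel value = 0
Łukasiewicz evaluation:
  (A -> A): min(1, 1 − 0.07 + 0.07) = 1
  ((A -> A) -> A): min(1, 1 − 1 + 0.07) = 0.07
  (((A -> A) -> A) -> A): min(1, 1 − 0.07 + 0.07) = 1
  ((((A -> A) -> A) -> A) -> A): min(1, 1 − 1 + 0.07) = 0.07
  ~B: Łukasiewicz ¬ gives 1 − 0.96 = 0.04
  (((((A -> A) -> A) -> A) -> A) -> ~B): min(1, 1 − 0.07 + 0.04) = 0.97
  ((((((A -> A) -> A) -> A) -> A) -> ~B) -> B): min(1, 1 − 0.97 + 0.96) = 0.99
  ~A: Łukasiewicz ¬ gives 1 − 0.07 = 0.93
  (((((((A -> A) -> A) -> A) -> A) -> ~B) -> B) -> ~A): min(1, 1 − 0.99 + 0.93) = 0.94
  Łukasiewicz value = 0.94
Difference: 0 − 0.94 = -0.94

-0.94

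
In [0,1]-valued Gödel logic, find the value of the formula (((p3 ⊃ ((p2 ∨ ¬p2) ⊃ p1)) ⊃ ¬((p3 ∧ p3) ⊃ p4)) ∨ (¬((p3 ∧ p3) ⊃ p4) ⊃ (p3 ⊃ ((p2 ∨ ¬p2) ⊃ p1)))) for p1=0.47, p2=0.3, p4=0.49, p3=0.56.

1.00

¬p2: Gödel ¬ of 0.3 = 0 (operand ≠ 0)
(p2 ∨ ¬p2) = max(0.3, 0) = 0.3
((p2 ∨ ¬p2) ⊃ p1): 0.3 ≤ 0.47, so result = 1
(p3 ⊃ ((p2 ∨ ¬p2) ⊃ p1)): 0.56 ≤ 1, so result = 1
(p3 ∧ p3) = min(0.56, 0.56) = 0.56
((p3 ∧ p3) ⊃ p4): 0.56 > 0.49, so result = 0.49
¬((p3 ∧ p3) ⊃ p4): Gödel ¬ of 0.49 = 0 (operand ≠ 0)
((p3 ⊃ ((p2 ∨ ¬p2) ⊃ p1)) ⊃ ¬((p3 ∧ p3) ⊃ p4)): 1 > 0, so result = 0
(p3 ∧ p3) = min(0.56, 0.56) = 0.56
((p3 ∧ p3) ⊃ p4): 0.56 > 0.49, so result = 0.49
¬((p3 ∧ p3) ⊃ p4): Gödel ¬ of 0.49 = 0 (operand ≠ 0)
¬p2: Gödel ¬ of 0.3 = 0 (operand ≠ 0)
(p2 ∨ ¬p2) = max(0.3, 0) = 0.3
((p2 ∨ ¬p2) ⊃ p1): 0.3 ≤ 0.47, so result = 1
(p3 ⊃ ((p2 ∨ ¬p2) ⊃ p1)): 0.56 ≤ 1, so result = 1
(¬((p3 ∧ p3) ⊃ p4) ⊃ (p3 ⊃ ((p2 ∨ ¬p2) ⊃ p1))): 0 ≤ 1, so result = 1
(((p3 ⊃ ((p2 ∨ ¬p2) ⊃ p1)) ⊃ ¬((p3 ∧ p3) ⊃ p4)) ∨ (¬((p3 ∧ p3) ⊃ p4) ⊃ (p3 ⊃ ((p2 ∨ ¬p2) ⊃ p1)))) = max(0, 1) = 1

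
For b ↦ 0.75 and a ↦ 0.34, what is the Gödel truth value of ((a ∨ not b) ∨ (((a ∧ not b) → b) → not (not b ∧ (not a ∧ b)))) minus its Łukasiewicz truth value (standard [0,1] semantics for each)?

0.25

Gödel evaluation:
  not b: Gödel ¬ of 0.75 = 0 (operand ≠ 0)
  (a ∨ not b) = max(0.34, 0) = 0.34
  not b: Gödel ¬ of 0.75 = 0 (operand ≠ 0)
  (a ∧ not b) = min(0.34, 0) = 0
  ((a ∧ not b) → b): 0 ≤ 0.75, so result = 1
  not b: Gödel ¬ of 0.75 = 0 (operand ≠ 0)
  not a: Gödel ¬ of 0.34 = 0 (operand ≠ 0)
  (not a ∧ b) = min(0, 0.75) = 0
  (not b ∧ (not a ∧ b)) = min(0, 0) = 0
  not (not b ∧ (not a ∧ b)): Gödel ¬ of 0 = 1 (operand is 0)
  (((a ∧ not b) → b) → not (not b ∧ (not a ∧ b))): 1 ≤ 1, so result = 1
  ((a ∨ not b) ∨ (((a ∧ not b) → b) → not (not b ∧ (not a ∧ b)))) = max(0.34, 1) = 1
  Gödel value = 1
Łukasiewicz evaluation:
  not b: Łukasiewicz ¬ gives 1 − 0.75 = 0.25
  (a ∨ not b) = max(0.34, 0.25) = 0.34
  not b: Łukasiewicz ¬ gives 1 − 0.75 = 0.25
  (a ∧ not b) = min(0.34, 0.25) = 0.25
  ((a ∧ not b) → b): min(1, 1 − 0.25 + 0.75) = 1
  not b: Łukasiewicz ¬ gives 1 − 0.75 = 0.25
  not a: Łukasiewicz ¬ gives 1 − 0.34 = 0.66
  (not a ∧ b) = min(0.66, 0.75) = 0.66
  (not b ∧ (not a ∧ b)) = min(0.25, 0.66) = 0.25
  not (not b ∧ (not a ∧ b)): Łukasiewicz ¬ gives 1 − 0.25 = 0.75
  (((a ∧ not b) → b) → not (not b ∧ (not a ∧ b))): min(1, 1 − 1 + 0.75) = 0.75
  ((a ∨ not b) ∨ (((a ∧ not b) → b) → not (not b ∧ (not a ∧ b)))) = max(0.34, 0.75) = 0.75
  Łukasiewicz value = 0.75
Difference: 1 − 0.75 = 0.25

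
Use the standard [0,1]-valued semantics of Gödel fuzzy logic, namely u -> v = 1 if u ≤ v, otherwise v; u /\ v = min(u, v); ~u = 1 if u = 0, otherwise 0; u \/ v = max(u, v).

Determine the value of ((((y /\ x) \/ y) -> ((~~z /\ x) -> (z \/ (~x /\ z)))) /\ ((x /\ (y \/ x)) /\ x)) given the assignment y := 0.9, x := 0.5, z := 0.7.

0.50

(y /\ x) = min(0.9, 0.5) = 0.5
((y /\ x) \/ y) = max(0.5, 0.9) = 0.9
~z: Gödel ¬ of 0.7 = 0 (operand ≠ 0)
~~z: Gödel ¬ of 0 = 1 (operand is 0)
(~~z /\ x) = min(1, 0.5) = 0.5
~x: Gödel ¬ of 0.5 = 0 (operand ≠ 0)
(~x /\ z) = min(0, 0.7) = 0
(z \/ (~x /\ z)) = max(0.7, 0) = 0.7
((~~z /\ x) -> (z \/ (~x /\ z))): 0.5 ≤ 0.7, so result = 1
(((y /\ x) \/ y) -> ((~~z /\ x) -> (z \/ (~x /\ z)))): 0.9 ≤ 1, so result = 1
(y \/ x) = max(0.9, 0.5) = 0.9
(x /\ (y \/ x)) = min(0.5, 0.9) = 0.5
((x /\ (y \/ x)) /\ x) = min(0.5, 0.5) = 0.5
((((y /\ x) \/ y) -> ((~~z /\ x) -> (z \/ (~x /\ z)))) /\ ((x /\ (y \/ x)) /\ x)) = min(1, 0.5) = 0.5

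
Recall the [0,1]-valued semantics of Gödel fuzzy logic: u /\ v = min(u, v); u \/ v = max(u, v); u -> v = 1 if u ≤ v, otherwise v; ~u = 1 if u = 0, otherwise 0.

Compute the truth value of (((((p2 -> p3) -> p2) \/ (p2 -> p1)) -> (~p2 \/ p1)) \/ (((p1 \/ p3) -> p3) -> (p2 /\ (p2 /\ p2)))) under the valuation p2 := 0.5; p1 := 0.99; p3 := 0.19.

1.00

(p2 -> p3): 0.5 > 0.19, so result = 0.19
((p2 -> p3) -> p2): 0.19 ≤ 0.5, so result = 1
(p2 -> p1): 0.5 ≤ 0.99, so result = 1
(((p2 -> p3) -> p2) \/ (p2 -> p1)) = max(1, 1) = 1
~p2: Gödel ¬ of 0.5 = 0 (operand ≠ 0)
(~p2 \/ p1) = max(0, 0.99) = 0.99
((((p2 -> p3) -> p2) \/ (p2 -> p1)) -> (~p2 \/ p1)): 1 > 0.99, so result = 0.99
(p1 \/ p3) = max(0.99, 0.19) = 0.99
((p1 \/ p3) -> p3): 0.99 > 0.19, so result = 0.19
(p2 /\ p2) = min(0.5, 0.5) = 0.5
(p2 /\ (p2 /\ p2)) = min(0.5, 0.5) = 0.5
(((p1 \/ p3) -> p3) -> (p2 /\ (p2 /\ p2))): 0.19 ≤ 0.5, so result = 1
(((((p2 -> p3) -> p2) \/ (p2 -> p1)) -> (~p2 \/ p1)) \/ (((p1 \/ p3) -> p3) -> (p2 /\ (p2 /\ p2)))) = max(0.99, 1) = 1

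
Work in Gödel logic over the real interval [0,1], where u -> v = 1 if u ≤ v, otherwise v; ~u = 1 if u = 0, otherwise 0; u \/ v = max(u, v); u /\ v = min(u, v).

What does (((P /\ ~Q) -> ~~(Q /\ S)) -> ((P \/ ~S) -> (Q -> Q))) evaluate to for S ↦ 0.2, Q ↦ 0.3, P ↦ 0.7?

1.00

~Q: Gödel ¬ of 0.3 = 0 (operand ≠ 0)
(P /\ ~Q) = min(0.7, 0) = 0
(Q /\ S) = min(0.3, 0.2) = 0.2
~(Q /\ S): Gödel ¬ of 0.2 = 0 (operand ≠ 0)
~~(Q /\ S): Gödel ¬ of 0 = 1 (operand is 0)
((P /\ ~Q) -> ~~(Q /\ S)): 0 ≤ 1, so result = 1
~S: Gödel ¬ of 0.2 = 0 (operand ≠ 0)
(P \/ ~S) = max(0.7, 0) = 0.7
(Q -> Q): 0.3 ≤ 0.3, so result = 1
((P \/ ~S) -> (Q -> Q)): 0.7 ≤ 1, so result = 1
(((P /\ ~Q) -> ~~(Q /\ S)) -> ((P \/ ~S) -> (Q -> Q))): 1 ≤ 1, so result = 1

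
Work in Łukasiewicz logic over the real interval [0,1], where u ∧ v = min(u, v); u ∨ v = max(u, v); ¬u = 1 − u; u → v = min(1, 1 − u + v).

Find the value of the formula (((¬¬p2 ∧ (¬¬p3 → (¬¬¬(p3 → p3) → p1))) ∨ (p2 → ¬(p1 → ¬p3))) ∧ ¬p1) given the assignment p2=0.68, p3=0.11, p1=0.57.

¬p2: Łukasiewicz ¬ gives 1 − 0.68 = 0.32
¬¬p2: Łukasiewicz ¬ gives 1 − 0.32 = 0.68
¬p3: Łukasiewicz ¬ gives 1 − 0.11 = 0.89
¬¬p3: Łukasiewicz ¬ gives 1 − 0.89 = 0.11
(p3 → p3): min(1, 1 − 0.11 + 0.11) = 1
¬(p3 → p3): Łukasiewicz ¬ gives 1 − 1 = 0
¬¬(p3 → p3): Łukasiewicz ¬ gives 1 − 0 = 1
¬¬¬(p3 → p3): Łukasiewicz ¬ gives 1 − 1 = 0
(¬¬¬(p3 → p3) → p1): min(1, 1 − 0 + 0.57) = 1
(¬¬p3 → (¬¬¬(p3 → p3) → p1)): min(1, 1 − 0.11 + 1) = 1
(¬¬p2 ∧ (¬¬p3 → (¬¬¬(p3 → p3) → p1))) = min(0.68, 1) = 0.68
¬p3: Łukasiewicz ¬ gives 1 − 0.11 = 0.89
(p1 → ¬p3): min(1, 1 − 0.57 + 0.89) = 1
¬(p1 → ¬p3): Łukasiewicz ¬ gives 1 − 1 = 0
(p2 → ¬(p1 → ¬p3)): min(1, 1 − 0.68 + 0) = 0.32
((¬¬p2 ∧ (¬¬p3 → (¬¬¬(p3 → p3) → p1))) ∨ (p2 → ¬(p1 → ¬p3))) = max(0.68, 0.32) = 0.68
¬p1: Łukasiewicz ¬ gives 1 − 0.57 = 0.43
(((¬¬p2 ∧ (¬¬p3 → (¬¬¬(p3 → p3) → p1))) ∨ (p2 → ¬(p1 → ¬p3))) ∧ ¬p1) = min(0.68, 0.43) = 0.43

0.43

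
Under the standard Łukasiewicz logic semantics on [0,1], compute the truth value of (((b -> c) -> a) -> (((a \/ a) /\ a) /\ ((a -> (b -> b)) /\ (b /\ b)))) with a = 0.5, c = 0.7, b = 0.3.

(b -> c): min(1, 1 − 0.3 + 0.7) = 1
((b -> c) -> a): min(1, 1 − 1 + 0.5) = 0.5
(a \/ a) = max(0.5, 0.5) = 0.5
((a \/ a) /\ a) = min(0.5, 0.5) = 0.5
(b -> b): min(1, 1 − 0.3 + 0.3) = 1
(a -> (b -> b)): min(1, 1 − 0.5 + 1) = 1
(b /\ b) = min(0.3, 0.3) = 0.3
((a -> (b -> b)) /\ (b /\ b)) = min(1, 0.3) = 0.3
(((a \/ a) /\ a) /\ ((a -> (b -> b)) /\ (b /\ b))) = min(0.5, 0.3) = 0.3
(((b -> c) -> a) -> (((a \/ a) /\ a) /\ ((a -> (b -> b)) /\ (b /\ b)))): min(1, 1 − 0.5 + 0.3) = 0.8

0.80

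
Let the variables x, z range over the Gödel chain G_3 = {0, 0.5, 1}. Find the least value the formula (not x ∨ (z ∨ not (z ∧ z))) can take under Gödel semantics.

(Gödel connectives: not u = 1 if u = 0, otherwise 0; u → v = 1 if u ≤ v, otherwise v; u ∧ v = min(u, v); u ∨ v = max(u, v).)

The minimum is attained at x = 0.5, z = 0.5:
  not x: Gödel ¬ of 0.5 = 0 (operand ≠ 0)
  (z ∧ z) = min(0.5, 0.5) = 0.5
  not (z ∧ z): Gödel ¬ of 0.5 = 0 (operand ≠ 0)
  (z ∨ not (z ∧ z)) = max(0.5, 0) = 0.5
  (not x ∨ (z ∨ not (z ∧ z))) = max(0, 0.5) = 0.5
Checking all 9 assignments confirms none give a value below 0.50.

0.50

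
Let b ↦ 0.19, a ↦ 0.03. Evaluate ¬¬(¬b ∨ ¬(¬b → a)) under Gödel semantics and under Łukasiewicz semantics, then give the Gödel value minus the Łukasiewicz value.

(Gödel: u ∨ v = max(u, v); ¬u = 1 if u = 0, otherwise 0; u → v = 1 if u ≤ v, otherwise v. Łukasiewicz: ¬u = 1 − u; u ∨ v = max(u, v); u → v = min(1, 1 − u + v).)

Gödel evaluation:
  ¬b: Gödel ¬ of 0.19 = 0 (operand ≠ 0)
  ¬b: Gödel ¬ of 0.19 = 0 (operand ≠ 0)
  (¬b → a): 0 ≤ 0.03, so result = 1
  ¬(¬b → a): Gödel ¬ of 1 = 0 (operand ≠ 0)
  (¬b ∨ ¬(¬b → a)) = max(0, 0) = 0
  ¬(¬b ∨ ¬(¬b → a)): Gödel ¬ of 0 = 1 (operand is 0)
  ¬¬(¬b ∨ ¬(¬b → a)): Gödel ¬ of 1 = 0 (operand ≠ 0)
  Gödel value = 0
Łukasiewicz evaluation:
  ¬b: Łukasiewicz ¬ gives 1 − 0.19 = 0.81
  ¬b: Łukasiewicz ¬ gives 1 − 0.19 = 0.81
  (¬b → a): min(1, 1 − 0.81 + 0.03) = 0.22
  ¬(¬b → a): Łukasiewicz ¬ gives 1 − 0.22 = 0.78
  (¬b ∨ ¬(¬b → a)) = max(0.81, 0.78) = 0.81
  ¬(¬b ∨ ¬(¬b → a)): Łukasiewicz ¬ gives 1 − 0.81 = 0.19
  ¬¬(¬b ∨ ¬(¬b → a)): Łukasiewicz ¬ gives 1 − 0.19 = 0.81
  Łukasiewicz value = 0.81
Difference: 0 − 0.81 = -0.81

-0.81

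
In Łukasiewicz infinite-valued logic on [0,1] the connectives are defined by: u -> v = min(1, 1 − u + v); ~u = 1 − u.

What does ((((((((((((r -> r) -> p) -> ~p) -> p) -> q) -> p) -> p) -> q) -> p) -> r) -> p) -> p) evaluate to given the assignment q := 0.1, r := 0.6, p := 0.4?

0.60

(r -> r): min(1, 1 − 0.6 + 0.6) = 1
((r -> r) -> p): min(1, 1 − 1 + 0.4) = 0.4
~p: Łukasiewicz ¬ gives 1 − 0.4 = 0.6
(((r -> r) -> p) -> ~p): min(1, 1 − 0.4 + 0.6) = 1
((((r -> r) -> p) -> ~p) -> p): min(1, 1 − 1 + 0.4) = 0.4
(((((r -> r) -> p) -> ~p) -> p) -> q): min(1, 1 − 0.4 + 0.1) = 0.7
((((((r -> r) -> p) -> ~p) -> p) -> q) -> p): min(1, 1 − 0.7 + 0.4) = 0.7
(((((((r -> r) -> p) -> ~p) -> p) -> q) -> p) -> p): min(1, 1 − 0.7 + 0.4) = 0.7
((((((((r -> r) -> p) -> ~p) -> p) -> q) -> p) -> p) -> q): min(1, 1 − 0.7 + 0.1) = 0.4
(((((((((r -> r) -> p) -> ~p) -> p) -> q) -> p) -> p) -> q) -> p): min(1, 1 − 0.4 + 0.4) = 1
((((((((((r -> r) -> p) -> ~p) -> p) -> q) -> p) -> p) -> q) -> p) -> r): min(1, 1 − 1 + 0.6) = 0.6
(((((((((((r -> r) -> p) -> ~p) -> p) -> q) -> p) -> p) -> q) -> p) -> r) -> p): min(1, 1 − 0.6 + 0.4) = 0.8
((((((((((((r -> r) -> p) -> ~p) -> p) -> q) -> p) -> p) -> q) -> p) -> r) -> p) -> p): min(1, 1 − 0.8 + 0.4) = 0.6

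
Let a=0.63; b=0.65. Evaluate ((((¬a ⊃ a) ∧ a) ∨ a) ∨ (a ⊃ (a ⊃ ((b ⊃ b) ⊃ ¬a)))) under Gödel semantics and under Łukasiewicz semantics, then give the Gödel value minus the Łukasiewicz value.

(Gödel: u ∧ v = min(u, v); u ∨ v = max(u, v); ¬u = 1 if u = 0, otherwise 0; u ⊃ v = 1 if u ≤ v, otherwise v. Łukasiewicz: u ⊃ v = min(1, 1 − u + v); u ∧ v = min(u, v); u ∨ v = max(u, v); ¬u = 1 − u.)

Gödel evaluation:
  ¬a: Gödel ¬ of 0.63 = 0 (operand ≠ 0)
  (¬a ⊃ a): 0 ≤ 0.63, so result = 1
  ((¬a ⊃ a) ∧ a) = min(1, 0.63) = 0.63
  (((¬a ⊃ a) ∧ a) ∨ a) = max(0.63, 0.63) = 0.63
  (b ⊃ b): 0.65 ≤ 0.65, so result = 1
  ¬a: Gödel ¬ of 0.63 = 0 (operand ≠ 0)
  ((b ⊃ b) ⊃ ¬a): 1 > 0, so result = 0
  (a ⊃ ((b ⊃ b) ⊃ ¬a)): 0.63 > 0, so result = 0
  (a ⊃ (a ⊃ ((b ⊃ b) ⊃ ¬a))): 0.63 > 0, so result = 0
  ((((¬a ⊃ a) ∧ a) ∨ a) ∨ (a ⊃ (a ⊃ ((b ⊃ b) ⊃ ¬a)))) = max(0.63, 0) = 0.63
  Gödel value = 0.63
Łukasiewicz evaluation:
  ¬a: Łukasiewicz ¬ gives 1 − 0.63 = 0.37
  (¬a ⊃ a): min(1, 1 − 0.37 + 0.63) = 1
  ((¬a ⊃ a) ∧ a) = min(1, 0.63) = 0.63
  (((¬a ⊃ a) ∧ a) ∨ a) = max(0.63, 0.63) = 0.63
  (b ⊃ b): min(1, 1 − 0.65 + 0.65) = 1
  ¬a: Łukasiewicz ¬ gives 1 − 0.63 = 0.37
  ((b ⊃ b) ⊃ ¬a): min(1, 1 − 1 + 0.37) = 0.37
  (a ⊃ ((b ⊃ b) ⊃ ¬a)): min(1, 1 − 0.63 + 0.37) = 0.74
  (a ⊃ (a ⊃ ((b ⊃ b) ⊃ ¬a))): min(1, 1 − 0.63 + 0.74) = 1
  ((((¬a ⊃ a) ∧ a) ∨ a) ∨ (a ⊃ (a ⊃ ((b ⊃ b) ⊃ ¬a)))) = max(0.63, 1) = 1
  Łukasiewicz value = 1
Difference: 0.63 − 1 = -0.37

-0.37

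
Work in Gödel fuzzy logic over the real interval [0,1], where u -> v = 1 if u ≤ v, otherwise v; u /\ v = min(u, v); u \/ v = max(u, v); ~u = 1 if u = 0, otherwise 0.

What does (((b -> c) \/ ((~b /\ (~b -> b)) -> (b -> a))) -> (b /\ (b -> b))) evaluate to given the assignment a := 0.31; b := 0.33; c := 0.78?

(b -> c): 0.33 ≤ 0.78, so result = 1
~b: Gödel ¬ of 0.33 = 0 (operand ≠ 0)
~b: Gödel ¬ of 0.33 = 0 (operand ≠ 0)
(~b -> b): 0 ≤ 0.33, so result = 1
(~b /\ (~b -> b)) = min(0, 1) = 0
(b -> a): 0.33 > 0.31, so result = 0.31
((~b /\ (~b -> b)) -> (b -> a)): 0 ≤ 0.31, so result = 1
((b -> c) \/ ((~b /\ (~b -> b)) -> (b -> a))) = max(1, 1) = 1
(b -> b): 0.33 ≤ 0.33, so result = 1
(b /\ (b -> b)) = min(0.33, 1) = 0.33
(((b -> c) \/ ((~b /\ (~b -> b)) -> (b -> a))) -> (b /\ (b -> b))): 1 > 0.33, so result = 0.33

0.33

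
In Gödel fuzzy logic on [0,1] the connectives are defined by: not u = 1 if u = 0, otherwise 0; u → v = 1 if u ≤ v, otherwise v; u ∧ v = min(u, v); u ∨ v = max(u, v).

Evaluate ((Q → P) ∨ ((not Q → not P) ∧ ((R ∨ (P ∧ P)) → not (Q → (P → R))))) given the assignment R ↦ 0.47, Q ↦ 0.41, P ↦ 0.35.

0.35

(Q → P): 0.41 > 0.35, so result = 0.35
not Q: Gödel ¬ of 0.41 = 0 (operand ≠ 0)
not P: Gödel ¬ of 0.35 = 0 (operand ≠ 0)
(not Q → not P): 0 ≤ 0, so result = 1
(P ∧ P) = min(0.35, 0.35) = 0.35
(R ∨ (P ∧ P)) = max(0.47, 0.35) = 0.47
(P → R): 0.35 ≤ 0.47, so result = 1
(Q → (P → R)): 0.41 ≤ 1, so result = 1
not (Q → (P → R)): Gödel ¬ of 1 = 0 (operand ≠ 0)
((R ∨ (P ∧ P)) → not (Q → (P → R))): 0.47 > 0, so result = 0
((not Q → not P) ∧ ((R ∨ (P ∧ P)) → not (Q → (P → R)))) = min(1, 0) = 0
((Q → P) ∨ ((not Q → not P) ∧ ((R ∨ (P ∧ P)) → not (Q → (P → R))))) = max(0.35, 0) = 0.35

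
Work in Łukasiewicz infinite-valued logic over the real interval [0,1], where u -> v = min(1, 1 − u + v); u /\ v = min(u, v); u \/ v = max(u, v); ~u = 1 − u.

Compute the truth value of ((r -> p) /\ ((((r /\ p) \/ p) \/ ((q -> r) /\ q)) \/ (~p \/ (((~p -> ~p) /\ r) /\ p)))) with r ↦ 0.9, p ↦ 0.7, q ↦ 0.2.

0.70

(r -> p): min(1, 1 − 0.9 + 0.7) = 0.8
(r /\ p) = min(0.9, 0.7) = 0.7
((r /\ p) \/ p) = max(0.7, 0.7) = 0.7
(q -> r): min(1, 1 − 0.2 + 0.9) = 1
((q -> r) /\ q) = min(1, 0.2) = 0.2
(((r /\ p) \/ p) \/ ((q -> r) /\ q)) = max(0.7, 0.2) = 0.7
~p: Łukasiewicz ¬ gives 1 − 0.7 = 0.3
~p: Łukasiewicz ¬ gives 1 − 0.7 = 0.3
~p: Łukasiewicz ¬ gives 1 − 0.7 = 0.3
(~p -> ~p): min(1, 1 − 0.3 + 0.3) = 1
((~p -> ~p) /\ r) = min(1, 0.9) = 0.9
(((~p -> ~p) /\ r) /\ p) = min(0.9, 0.7) = 0.7
(~p \/ (((~p -> ~p) /\ r) /\ p)) = max(0.3, 0.7) = 0.7
((((r /\ p) \/ p) \/ ((q -> r) /\ q)) \/ (~p \/ (((~p -> ~p) /\ r) /\ p))) = max(0.7, 0.7) = 0.7
((r -> p) /\ ((((r /\ p) \/ p) \/ ((q -> r) /\ q)) \/ (~p \/ (((~p -> ~p) /\ r) /\ p)))) = min(0.8, 0.7) = 0.7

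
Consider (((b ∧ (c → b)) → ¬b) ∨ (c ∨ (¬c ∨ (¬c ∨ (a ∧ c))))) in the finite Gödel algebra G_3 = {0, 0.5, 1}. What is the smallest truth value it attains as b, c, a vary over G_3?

0.50

The minimum is attained at b = 0.5, c = 0.5, a = 0:
  (c → b): 0.5 ≤ 0.5, so result = 1
  (b ∧ (c → b)) = min(0.5, 1) = 0.5
  ¬b: Gödel ¬ of 0.5 = 0 (operand ≠ 0)
  ((b ∧ (c → b)) → ¬b): 0.5 > 0, so result = 0
  ¬c: Gödel ¬ of 0.5 = 0 (operand ≠ 0)
  ¬c: Gödel ¬ of 0.5 = 0 (operand ≠ 0)
  (a ∧ c) = min(0, 0.5) = 0
  (¬c ∨ (a ∧ c)) = max(0, 0) = 0
  (¬c ∨ (¬c ∨ (a ∧ c))) = max(0, 0) = 0
  (c ∨ (¬c ∨ (¬c ∨ (a ∧ c)))) = max(0.5, 0) = 0.5
  (((b ∧ (c → b)) → ¬b) ∨ (c ∨ (¬c ∨ (¬c ∨ (a ∧ c))))) = max(0, 0.5) = 0.5
Checking all 27 assignments confirms none give a value below 0.50.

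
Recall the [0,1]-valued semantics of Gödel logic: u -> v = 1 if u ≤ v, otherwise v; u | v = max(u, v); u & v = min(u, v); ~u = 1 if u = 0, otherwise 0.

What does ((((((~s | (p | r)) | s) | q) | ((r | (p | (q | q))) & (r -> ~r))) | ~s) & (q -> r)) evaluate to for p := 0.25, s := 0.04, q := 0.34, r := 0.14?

0.14

~s: Gödel ¬ of 0.04 = 0 (operand ≠ 0)
(p | r) = max(0.25, 0.14) = 0.25
(~s | (p | r)) = max(0, 0.25) = 0.25
((~s | (p | r)) | s) = max(0.25, 0.04) = 0.25
(((~s | (p | r)) | s) | q) = max(0.25, 0.34) = 0.34
(q | q) = max(0.34, 0.34) = 0.34
(p | (q | q)) = max(0.25, 0.34) = 0.34
(r | (p | (q | q))) = max(0.14, 0.34) = 0.34
~r: Gödel ¬ of 0.14 = 0 (operand ≠ 0)
(r -> ~r): 0.14 > 0, so result = 0
((r | (p | (q | q))) & (r -> ~r)) = min(0.34, 0) = 0
((((~s | (p | r)) | s) | q) | ((r | (p | (q | q))) & (r -> ~r))) = max(0.34, 0) = 0.34
~s: Gödel ¬ of 0.04 = 0 (operand ≠ 0)
(((((~s | (p | r)) | s) | q) | ((r | (p | (q | q))) & (r -> ~r))) | ~s) = max(0.34, 0) = 0.34
(q -> r): 0.34 > 0.14, so result = 0.14
((((((~s | (p | r)) | s) | q) | ((r | (p | (q | q))) & (r -> ~r))) | ~s) & (q -> r)) = min(0.34, 0.14) = 0.14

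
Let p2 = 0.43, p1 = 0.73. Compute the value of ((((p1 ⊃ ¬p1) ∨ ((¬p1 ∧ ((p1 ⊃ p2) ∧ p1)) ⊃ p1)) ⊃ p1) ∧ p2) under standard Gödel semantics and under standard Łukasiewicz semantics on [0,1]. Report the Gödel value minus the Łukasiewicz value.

0.00

Gödel evaluation:
  ¬p1: Gödel ¬ of 0.73 = 0 (operand ≠ 0)
  (p1 ⊃ ¬p1): 0.73 > 0, so result = 0
  ¬p1: Gödel ¬ of 0.73 = 0 (operand ≠ 0)
  (p1 ⊃ p2): 0.73 > 0.43, so result = 0.43
  ((p1 ⊃ p2) ∧ p1) = min(0.43, 0.73) = 0.43
  (¬p1 ∧ ((p1 ⊃ p2) ∧ p1)) = min(0, 0.43) = 0
  ((¬p1 ∧ ((p1 ⊃ p2) ∧ p1)) ⊃ p1): 0 ≤ 0.73, so result = 1
  ((p1 ⊃ ¬p1) ∨ ((¬p1 ∧ ((p1 ⊃ p2) ∧ p1)) ⊃ p1)) = max(0, 1) = 1
  (((p1 ⊃ ¬p1) ∨ ((¬p1 ∧ ((p1 ⊃ p2) ∧ p1)) ⊃ p1)) ⊃ p1): 1 > 0.73, so result = 0.73
  ((((p1 ⊃ ¬p1) ∨ ((¬p1 ∧ ((p1 ⊃ p2) ∧ p1)) ⊃ p1)) ⊃ p1) ∧ p2) = min(0.73, 0.43) = 0.43
  Gödel value = 0.43
Łukasiewicz evaluation:
  ¬p1: Łukasiewicz ¬ gives 1 − 0.73 = 0.27
  (p1 ⊃ ¬p1): min(1, 1 − 0.73 + 0.27) = 0.54
  ¬p1: Łukasiewicz ¬ gives 1 − 0.73 = 0.27
  (p1 ⊃ p2): min(1, 1 − 0.73 + 0.43) = 0.7
  ((p1 ⊃ p2) ∧ p1) = min(0.7, 0.73) = 0.7
  (¬p1 ∧ ((p1 ⊃ p2) ∧ p1)) = min(0.27, 0.7) = 0.27
  ((¬p1 ∧ ((p1 ⊃ p2) ∧ p1)) ⊃ p1): min(1, 1 − 0.27 + 0.73) = 1
  ((p1 ⊃ ¬p1) ∨ ((¬p1 ∧ ((p1 ⊃ p2) ∧ p1)) ⊃ p1)) = max(0.54, 1) = 1
  (((p1 ⊃ ¬p1) ∨ ((¬p1 ∧ ((p1 ⊃ p2) ∧ p1)) ⊃ p1)) ⊃ p1): min(1, 1 − 1 + 0.73) = 0.73
  ((((p1 ⊃ ¬p1) ∨ ((¬p1 ∧ ((p1 ⊃ p2) ∧ p1)) ⊃ p1)) ⊃ p1) ∧ p2) = min(0.73, 0.43) = 0.43
  Łukasiewicz value = 0.43
Difference: 0.43 − 0.43 = 0.00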